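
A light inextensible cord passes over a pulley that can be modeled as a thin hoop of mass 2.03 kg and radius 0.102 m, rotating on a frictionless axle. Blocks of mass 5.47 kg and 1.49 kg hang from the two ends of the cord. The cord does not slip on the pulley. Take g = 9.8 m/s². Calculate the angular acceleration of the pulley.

I = MR² = (2.03)(0.102)² = 0.02112 kg·m².
Heavier block: m₁g − T₁ = m₁a. Lighter block: T₂ − m₂g = m₂a.
Pulley: (T₁ − T₂)R = Iα = I(a/R), so T₁ − T₂ = (I/R²)a = 1·M_p a = 2.030·a.
Adding the three: (m₁ − m₂)g = (m₁ + m₂ + 2.030)a, so a = (5.47 − 1.49)(9.8)/(5.47 + 1.49 + 2.030) = 4.339 m/s².
α = a/R = 4.339/0.102 = 42.54 rad/s².

α ≈ 42.5 rad/s²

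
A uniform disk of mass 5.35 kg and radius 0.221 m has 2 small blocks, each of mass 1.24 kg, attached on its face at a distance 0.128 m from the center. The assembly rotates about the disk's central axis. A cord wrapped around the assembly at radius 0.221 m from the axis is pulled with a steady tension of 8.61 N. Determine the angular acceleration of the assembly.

α ≈ 11.1 rad/s²

I_disk = ½MR² = ½(5.35)(0.221)² = 0.1306 kg·m².
I_blocks = 2·m·r² = 2(1.24)(0.128)² = 0.04063 kg·m².
Total I = 0.1713 kg·m².
τ = F r = (8.61)(0.221) = 1.903 N·m.
α = τ/I = 1.903/0.1713 = 11.11 rad/s².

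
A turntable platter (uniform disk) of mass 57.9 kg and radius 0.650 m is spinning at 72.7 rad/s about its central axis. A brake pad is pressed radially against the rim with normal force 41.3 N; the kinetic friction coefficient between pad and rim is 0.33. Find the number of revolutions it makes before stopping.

I = ½MR² = (1/2)(57.9)(0.650)² = 12.23 kg·m².
Friction force f = μN = (0.33)(41.3) = 13.63 N at the rim; torque magnitude τ = fR = 8.859 N·m, opposing ω.
|α| = τ/I = 8.859/12.23 = 0.7243 rad/s² (deceleration).
ω² = ω₀² − 2|α|θ with ω = 0 ⇒ θ = ω₀²/(2|α|) = 3649 rad = 580.7 rev.

≈ 581 revolutions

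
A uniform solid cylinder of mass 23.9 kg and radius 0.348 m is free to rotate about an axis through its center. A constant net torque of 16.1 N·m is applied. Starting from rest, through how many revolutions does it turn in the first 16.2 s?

I = ½MR² = (1/2)(23.9)(0.348)² = 1.447 kg·m².
α = τ/I = 16.1/1.447 = 11.12 rad/s².
θ = ½αt² = ½(11.12)(16.2)² = 1460 rad.
Revolutions = θ/(2π) = 232.3.

≈ 232 revolutions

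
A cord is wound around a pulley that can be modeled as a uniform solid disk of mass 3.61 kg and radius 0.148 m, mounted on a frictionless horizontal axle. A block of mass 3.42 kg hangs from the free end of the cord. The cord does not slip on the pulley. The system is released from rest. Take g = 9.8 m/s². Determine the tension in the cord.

I = ½MR² = (1/2)(3.61)(0.148)² = 0.03954 kg·m².
Block: mg − T = ma. Pulley: TR = Iα. No-slip: a = αR, so T = (I/R²)a = 1.805·a.
Then mg = (m + 1.805)a, so a = (3.42)(9.8)/(3.42 + 1.805) = 6.415 m/s².
T = 1.805·a = 11.58 N.

T ≈ 11.6 N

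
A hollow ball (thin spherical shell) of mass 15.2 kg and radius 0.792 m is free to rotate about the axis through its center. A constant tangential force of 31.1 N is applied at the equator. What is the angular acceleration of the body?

I = (2/3)MR² = (2/3)(15.2)(0.792)² = 6.356 kg·m².
τ = F R = (31.1)(0.792) = 24.63 N·m.
Newton's second law for rotation, τ = Iα, gives α = τ/I = 24.63/6.356 = 3.875 rad/s².

α ≈ 3.88 rad/s²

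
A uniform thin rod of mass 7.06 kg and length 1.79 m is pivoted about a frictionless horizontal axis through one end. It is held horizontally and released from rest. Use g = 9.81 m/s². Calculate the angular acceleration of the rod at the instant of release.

α ≈ 8.22 rad/s²

About the pivot, I = (1/3)ML² = (1/3)(7.06)(1.79)² = 7.540 kg·m².
The weight acts at the center, a distance L/2 = 0.8950 m from the pivot; τ = Mg(L/2) = 61.99 N·m.
α = τ/I = 61.99/7.540 = 8.221 rad/s².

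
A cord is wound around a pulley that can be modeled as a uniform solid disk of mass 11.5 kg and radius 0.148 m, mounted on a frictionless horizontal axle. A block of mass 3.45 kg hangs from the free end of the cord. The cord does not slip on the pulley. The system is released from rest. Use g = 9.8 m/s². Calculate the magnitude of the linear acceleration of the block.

I = ½MR² = (1/2)(11.5)(0.148)² = 0.1259 kg·m².
Block: mg − T = ma. Pulley: TR = Iα. No-slip: a = αR, so T = (I/R²)a = 5.750·a.
Then mg = (m + 5.750)a, so a = (3.45)(9.8)/(3.45 + 5.750) = 3.675 m/s².

a ≈ 3.68 m/s²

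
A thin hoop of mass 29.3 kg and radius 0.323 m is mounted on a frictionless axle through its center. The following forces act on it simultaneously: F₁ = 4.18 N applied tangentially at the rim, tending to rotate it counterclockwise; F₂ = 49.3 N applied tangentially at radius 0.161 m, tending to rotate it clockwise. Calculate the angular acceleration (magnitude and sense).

I = MR² = (29.3)(0.323)² = 3.057 kg·m².
Taking counterclockwise as positive: τ₁ = +(4.18)(0.323) = +1.350 N·m; τ₂ = −(49.3)(0.161) = −7.937 N·m.
Net torque τ = -6.587 N·m.
α = τ/I = -6.587/3.057 = -2.155 rad/s².

α ≈ 2.15 rad/s², clockwise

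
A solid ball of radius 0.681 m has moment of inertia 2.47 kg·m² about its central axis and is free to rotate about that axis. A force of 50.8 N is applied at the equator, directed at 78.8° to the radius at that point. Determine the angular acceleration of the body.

α ≈ 13.7 rad/s²

Only the tangential component produces torque: τ = F R sinθ = (50.8)(0.681) sin 78.8° = 33.94 N·m.
From τ = Iα: α = 33.94/2.470 = 13.74 rad/s².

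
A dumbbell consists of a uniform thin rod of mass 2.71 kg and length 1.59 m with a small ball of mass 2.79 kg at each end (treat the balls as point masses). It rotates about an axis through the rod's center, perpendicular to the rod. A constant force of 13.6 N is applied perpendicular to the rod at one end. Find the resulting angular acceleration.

I_rod = (1/12)ML² = (1/12)(2.71)(1.59)² = 0.5709 kg·m².
I_balls = 2·m·(L/2)² = 2(2.79)(0.7950)² = 3.527 kg·m².
Total I = 4.098 kg·m².
τ = F·(L/2) = (13.6)(0.795) = 10.81 N·m.
α = τ/I = 10.81/4.098 = 2.639 rad/s².

α ≈ 2.64 rad/s²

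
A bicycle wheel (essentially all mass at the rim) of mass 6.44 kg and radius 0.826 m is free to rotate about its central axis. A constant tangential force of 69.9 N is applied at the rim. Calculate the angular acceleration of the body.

α ≈ 13.1 rad/s²

I = MR² = (6.44)(0.826)² = 4.394 kg·m².
τ = F R = (69.9)(0.826) = 57.74 N·m.
Newton's second law for rotation, τ = Iα, gives α = τ/I = 57.74/4.394 = 13.14 rad/s².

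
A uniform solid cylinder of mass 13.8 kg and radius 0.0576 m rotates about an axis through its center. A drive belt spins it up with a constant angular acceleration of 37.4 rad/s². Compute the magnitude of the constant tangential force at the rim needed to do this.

I = ½MR² = (1/2)(13.8)(0.0576)² = 0.02289 kg·m².
The required torque is τ = Iα = (0.02289)(37.40) = 0.8562 N·m.
A tangential force at the rim gives τ = FR, so F = τ/R = 0.8562/0.0576 = 14.86 N.

F ≈ 14.9 N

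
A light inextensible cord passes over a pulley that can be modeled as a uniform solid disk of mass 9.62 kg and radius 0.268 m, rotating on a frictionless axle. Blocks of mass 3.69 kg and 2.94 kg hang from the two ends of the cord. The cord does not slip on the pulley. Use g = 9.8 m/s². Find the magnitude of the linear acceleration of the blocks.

a ≈ 0.642 m/s²

I = ½MR² = (1/2)(9.62)(0.268)² = 0.3455 kg·m².
Heavier block: m₁g − T₁ = m₁a. Lighter block: T₂ − m₂g = m₂a.
Pulley: (T₁ − T₂)R = Iα = I(a/R), so T₁ − T₂ = (I/R²)a = (1/2)M_p a = 4.810·a.
Adding the three: (m₁ − m₂)g = (m₁ + m₂ + 4.810)a, so a = (3.69 − 2.94)(9.8)/(3.69 + 2.94 + 4.810) = 0.6425 m/s².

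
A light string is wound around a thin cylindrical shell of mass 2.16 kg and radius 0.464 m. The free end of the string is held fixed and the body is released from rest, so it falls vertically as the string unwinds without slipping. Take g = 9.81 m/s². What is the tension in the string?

T ≈ 10.6 N

Translation: Mg − T = Ma. Rotation about the center: TR = Iα with I = MR².
With a = αR: T = (I/R²)a = M a, so Mg = (1 + 1.000)Ma.
a = g/(1 + 1.000) = 9.81/2.000 = 4.905 m/s².
T = 1.000·M·a = (1.000)(2.16)(4.905) = 10.59 N.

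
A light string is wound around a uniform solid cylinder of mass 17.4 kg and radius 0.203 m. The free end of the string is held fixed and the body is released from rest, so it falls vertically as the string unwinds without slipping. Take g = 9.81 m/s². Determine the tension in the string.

T ≈ 56.9 N

Translation: Mg − T = Ma. Rotation about the center: TR = Iα with I = ½MR².
With a = αR: T = (I/R²)a = (1/2)M a, so Mg = (1 + 0.5000)Ma.
a = g/(1 + 0.5000) = 9.81/1.500 = 6.540 m/s².
T = 0.5000·M·a = (0.5000)(17.4)(6.540) = 56.90 N.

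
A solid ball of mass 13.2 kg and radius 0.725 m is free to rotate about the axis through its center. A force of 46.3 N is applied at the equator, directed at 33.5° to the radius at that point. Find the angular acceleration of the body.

α ≈ 6.68 rad/s²

I = (2/5)MR² = (2/5)(13.2)(0.725)² = 2.775 kg·m².
Only the tangential component produces torque: τ = F R sinθ = (46.3)(0.725) sin 33.5° = 18.53 N·m.
Newton's second law for rotation, τ = Iα, gives α = τ/I = 18.53/2.775 = 6.676 rad/s².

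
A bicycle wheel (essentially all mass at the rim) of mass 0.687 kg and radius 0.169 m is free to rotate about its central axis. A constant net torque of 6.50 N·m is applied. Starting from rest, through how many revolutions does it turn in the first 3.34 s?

≈ 294 revolutions

I = MR² = (0.687)(0.169)² = 0.01962 kg·m².
α = τ/I = 6.50/0.01962 = 331.3 rad/s².
θ = ½αt² = ½(331.3)(3.34)² = 1848 rad.
Revolutions = θ/(2π) = 294.1.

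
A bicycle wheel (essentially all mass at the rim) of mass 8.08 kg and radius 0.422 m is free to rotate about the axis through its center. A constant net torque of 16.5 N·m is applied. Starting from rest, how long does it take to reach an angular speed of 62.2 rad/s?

I = MR² = (8.08)(0.422)² = 1.439 kg·m².
α = τ/I = 16.5/1.439 = 11.47 rad/s².
ω = αt ⇒ t = ω/α = 62.2/11.47 = 5.424 s.

t ≈ 5.42 s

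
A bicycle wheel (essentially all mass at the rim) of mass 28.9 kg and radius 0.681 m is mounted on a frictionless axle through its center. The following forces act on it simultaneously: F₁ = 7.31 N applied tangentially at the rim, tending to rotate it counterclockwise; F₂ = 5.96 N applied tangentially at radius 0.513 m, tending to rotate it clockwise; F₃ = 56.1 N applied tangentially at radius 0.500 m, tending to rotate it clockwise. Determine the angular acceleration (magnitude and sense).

I = MR² = (28.9)(0.681)² = 13.40 kg·m².
Taking counterclockwise as positive: τ₁ = +(7.31)(0.681) = +4.978 N·m; τ₂ = −(5.96)(0.513) = −3.057 N·m; τ₃ = −(56.1)(0.500) = −28.05 N·m.
Net torque τ = -26.13 N·m.
α = τ/I = -26.13/13.40 = -1.950 rad/s².

α ≈ 1.95 rad/s², clockwise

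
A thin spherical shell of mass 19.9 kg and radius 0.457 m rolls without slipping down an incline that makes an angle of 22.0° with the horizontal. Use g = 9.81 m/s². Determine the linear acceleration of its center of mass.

Translation along the incline: Mg sinθ − f = Ma.
Rotation about the center: fR = Iα with I = (2/3)MR². No-slip gives a = αR, so f = (I/R²)a = (2/3)M a.
Substituting: Mg sinθ = (1 + 0.6667)Ma, so a = g sinθ/(1 + 0.6667) = (9.81) sin 22.0° / 1.667 = 2.205 m/s².

a ≈ 2.20 m/s²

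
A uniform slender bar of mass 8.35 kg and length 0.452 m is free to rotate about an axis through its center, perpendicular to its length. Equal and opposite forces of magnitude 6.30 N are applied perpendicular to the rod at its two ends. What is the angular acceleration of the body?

α ≈ 20.0 rad/s²

I = (1/12)ML² = (1/12)(8.35)(0.452)² = 0.1422 kg·m².
The couple gives τ = F·(L/2) + F·(L/2) = F L = (6.30)(0.452) = 2.848 N·m.
From τ = Iα: α = 2.848/0.1422 = 20.03 rad/s².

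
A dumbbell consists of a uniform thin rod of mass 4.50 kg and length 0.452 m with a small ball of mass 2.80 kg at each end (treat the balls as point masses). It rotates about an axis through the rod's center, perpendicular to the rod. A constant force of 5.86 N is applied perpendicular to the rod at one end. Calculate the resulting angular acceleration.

I_rod = (1/12)ML² = (1/12)(4.50)(0.452)² = 0.07661 kg·m².
I_balls = 2·m·(L/2)² = 2(2.80)(0.2260)² = 0.2860 kg·m².
Total I = 0.3626 kg·m².
τ = F·(L/2) = (5.86)(0.226) = 1.324 N·m.
α = τ/I = 1.324/0.3626 = 3.652 rad/s².

α ≈ 3.65 rad/s²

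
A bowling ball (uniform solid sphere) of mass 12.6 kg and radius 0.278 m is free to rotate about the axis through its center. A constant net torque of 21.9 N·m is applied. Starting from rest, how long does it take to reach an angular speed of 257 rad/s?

t ≈ 4.57 s

I = (2/5)MR² = (2/5)(12.6)(0.278)² = 0.3895 kg·m².
α = τ/I = 21.9/0.3895 = 56.22 rad/s².
ω = αt ⇒ t = ω/α = 257/56.22 = 4.571 s.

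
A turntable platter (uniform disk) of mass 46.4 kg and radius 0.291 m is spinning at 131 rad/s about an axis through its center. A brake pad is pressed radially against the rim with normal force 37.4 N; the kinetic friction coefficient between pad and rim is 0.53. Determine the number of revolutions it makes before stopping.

≈ 465 revolutions

I = ½MR² = (1/2)(46.4)(0.291)² = 1.965 kg·m².
Friction force f = μN = (0.53)(37.4) = 19.82 N at the rim; torque magnitude τ = fR = 5.768 N·m, opposing ω.
|α| = τ/I = 5.768/1.965 = 2.936 rad/s² (deceleration).
ω² = ω₀² − 2|α|θ with ω = 0 ⇒ θ = ω₀²/(2|α|) = 2922 rad = 465.1 rev.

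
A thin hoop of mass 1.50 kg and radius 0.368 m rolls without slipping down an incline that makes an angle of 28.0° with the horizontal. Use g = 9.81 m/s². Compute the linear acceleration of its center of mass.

a ≈ 2.30 m/s²

Translation along the incline: Mg sinθ − f = Ma.
Rotation about the center: fR = Iα with I = MR². No-slip gives a = αR, so f = (I/R²)a = M a.
Substituting: Mg sinθ = (1 + 1.000)Ma, so a = g sinθ/(1 + 1.000) = (9.81) sin 28.0° / 2.000 = 2.303 m/s².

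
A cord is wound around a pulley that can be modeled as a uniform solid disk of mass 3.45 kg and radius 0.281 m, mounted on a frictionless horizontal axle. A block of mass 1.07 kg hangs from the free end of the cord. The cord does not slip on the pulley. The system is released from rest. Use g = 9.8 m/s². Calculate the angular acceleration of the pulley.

I = ½MR² = (1/2)(3.45)(0.281)² = 0.1362 kg·m².
Block: mg − T = ma. Pulley: TR = Iα. No-slip: a = αR, so T = (I/R²)a = 1.725·a.
Then mg = (m + 1.725)a, so a = (1.07)(9.8)/(1.07 + 1.725) = 3.752 m/s².
α = a/R = 3.752/0.281 = 13.35 rad/s².

α ≈ 13.4 rad/s²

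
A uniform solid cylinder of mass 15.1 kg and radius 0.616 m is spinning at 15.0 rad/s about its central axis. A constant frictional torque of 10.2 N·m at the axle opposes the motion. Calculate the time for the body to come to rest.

t ≈ 4.21 s

I = ½MR² = (1/2)(15.1)(0.616)² = 2.865 kg·m².
The net torque has magnitude 10.2 N·m, opposing ω.
|α| = τ/I = 10.20/2.865 = 3.560 rad/s² (deceleration).
0 = ω₀ − |α|t ⇒ t = ω₀/|α| = 15.0/3.560 = 4.213 s.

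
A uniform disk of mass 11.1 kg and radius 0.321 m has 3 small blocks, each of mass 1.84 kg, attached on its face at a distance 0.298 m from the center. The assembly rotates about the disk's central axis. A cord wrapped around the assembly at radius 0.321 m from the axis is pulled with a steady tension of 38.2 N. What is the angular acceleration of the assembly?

α ≈ 11.5 rad/s²

I_disk = ½MR² = ½(11.1)(0.321)² = 0.5719 kg·m².
I_blocks = 3·m·r² = 3(1.84)(0.298)² = 0.4902 kg·m².
Total I = 1.062 kg·m².
τ = F r = (38.2)(0.321) = 12.26 N·m.
α = τ/I = 12.26/1.062 = 11.55 rad/s².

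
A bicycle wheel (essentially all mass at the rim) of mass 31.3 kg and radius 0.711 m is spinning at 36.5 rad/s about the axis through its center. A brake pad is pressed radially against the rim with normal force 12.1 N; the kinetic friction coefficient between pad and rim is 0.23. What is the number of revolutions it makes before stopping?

≈ 848 revolutions

I = MR² = (31.3)(0.711)² = 15.82 kg·m².
Friction force f = μN = (0.23)(12.1) = 2.783 N at the rim; torque magnitude τ = fR = 1.979 N·m, opposing ω.
|α| = τ/I = 1.979/15.82 = 0.1251 rad/s² (deceleration).
ω² = ω₀² − 2|α|θ with ω = 0 ⇒ θ = ω₀²/(2|α|) = 5327 rad = 847.8 rev.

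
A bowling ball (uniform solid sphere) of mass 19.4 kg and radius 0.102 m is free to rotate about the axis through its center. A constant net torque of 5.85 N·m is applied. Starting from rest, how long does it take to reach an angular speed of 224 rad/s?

t ≈ 3.09 s

I = (2/5)MR² = (2/5)(19.4)(0.102)² = 0.08074 kg·m².
α = τ/I = 5.85/0.08074 = 72.46 rad/s².
ω = αt ⇒ t = ω/α = 224/72.46 = 3.091 s.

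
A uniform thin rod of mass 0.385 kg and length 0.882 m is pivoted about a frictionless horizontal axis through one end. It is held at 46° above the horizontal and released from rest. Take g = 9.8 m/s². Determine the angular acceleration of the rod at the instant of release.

About the pivot, I = (1/3)ML² = (1/3)(0.385)(0.882)² = 0.09983 kg·m².
The weight acts at the center, a distance L/2 = 0.4410 m from the pivot; τ = Mg(L/2) cos 46° = 1.156 N·m.
α = τ/I = 1.156/0.09983 = 11.58 rad/s².
(Equivalently α = (3g/(2L)) cos 46° = 11.58 rad/s².)

α ≈ 11.6 rad/s²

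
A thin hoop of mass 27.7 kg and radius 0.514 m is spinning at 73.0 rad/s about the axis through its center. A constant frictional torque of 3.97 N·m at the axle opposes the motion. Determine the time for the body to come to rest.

t ≈ 135 s

I = MR² = (27.7)(0.514)² = 7.318 kg·m².
The net torque has magnitude 3.97 N·m, opposing ω.
|α| = τ/I = 3.970/7.318 = 0.5425 rad/s² (deceleration).
0 = ω₀ − |α|t ⇒ t = ω₀/|α| = 73.0/0.5425 = 134.6 s.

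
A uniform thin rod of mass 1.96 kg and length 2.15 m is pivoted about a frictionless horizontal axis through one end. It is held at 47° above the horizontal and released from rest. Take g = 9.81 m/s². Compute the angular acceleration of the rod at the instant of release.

About the pivot, I = (1/3)ML² = (1/3)(1.96)(2.15)² = 3.020 kg·m².
The weight acts at the center, a distance L/2 = 1.075 m from the pivot; τ = Mg(L/2) cos 47° = 14.10 N·m.
α = τ/I = 14.10/3.020 = 4.668 rad/s².
(Equivalently α = (3g/(2L)) cos 47° = 4.668 rad/s².)

α ≈ 4.67 rad/s²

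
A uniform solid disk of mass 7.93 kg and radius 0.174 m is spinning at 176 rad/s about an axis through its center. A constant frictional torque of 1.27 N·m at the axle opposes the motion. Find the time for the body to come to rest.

t ≈ 16.6 s

I = ½MR² = (1/2)(7.93)(0.174)² = 0.1200 kg·m².
The net torque has magnitude 1.27 N·m, opposing ω.
|α| = τ/I = 1.270/0.1200 = 10.58 rad/s² (deceleration).
0 = ω₀ − |α|t ⇒ t = ω₀/|α| = 176/10.58 = 16.64 s.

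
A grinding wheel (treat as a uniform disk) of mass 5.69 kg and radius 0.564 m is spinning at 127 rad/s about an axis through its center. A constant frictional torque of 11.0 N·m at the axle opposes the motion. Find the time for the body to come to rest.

I = ½MR² = (1/2)(5.69)(0.564)² = 0.9050 kg·m².
The net torque has magnitude 11.0 N·m, opposing ω.
|α| = τ/I = 11.00/0.9050 = 12.15 rad/s² (deceleration).
0 = ω₀ − |α|t ⇒ t = ω₀/|α| = 127/12.15 = 10.45 s.

t ≈ 10.4 s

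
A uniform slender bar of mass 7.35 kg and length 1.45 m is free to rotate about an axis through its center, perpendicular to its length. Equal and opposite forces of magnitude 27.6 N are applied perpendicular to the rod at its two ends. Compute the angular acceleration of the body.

I = (1/12)ML² = (1/12)(7.35)(1.45)² = 1.288 kg·m².
The couple gives τ = F·(L/2) + F·(L/2) = F L = (27.6)(1.45) = 40.02 N·m.
Newton's second law for rotation, τ = Iα, gives α = τ/I = 40.02/1.288 = 31.08 rad/s².

α ≈ 31.1 rad/s²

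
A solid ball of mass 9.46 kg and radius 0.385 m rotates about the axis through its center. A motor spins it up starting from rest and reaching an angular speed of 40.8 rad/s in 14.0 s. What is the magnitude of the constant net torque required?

τ ≈ 1.63 N·m

I = (2/5)MR² = (2/5)(9.46)(0.385)² = 0.5609 kg·m².
α = Δω/Δt = (40.8 − 0)/14.0 = 2.914 rad/s².
τ = Iα = (0.5609)(2.914) = 1.635 N·m.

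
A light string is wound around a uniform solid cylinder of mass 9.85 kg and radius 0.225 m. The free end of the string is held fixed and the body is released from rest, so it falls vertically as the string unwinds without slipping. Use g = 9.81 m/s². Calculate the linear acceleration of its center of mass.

a ≈ 6.54 m/s²

Translation: Mg − T = Ma. Rotation about the center: TR = Iα with I = ½MR².
With a = αR: T = (I/R²)a = (1/2)M a, so Mg = (1 + 0.5000)Ma.
a = g/(1 + 0.5000) = 9.81/1.500 = 6.540 m/s².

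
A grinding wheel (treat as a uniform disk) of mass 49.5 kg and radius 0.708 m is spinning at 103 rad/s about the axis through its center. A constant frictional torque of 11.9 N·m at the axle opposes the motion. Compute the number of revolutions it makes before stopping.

I = ½MR² = (1/2)(49.5)(0.708)² = 12.41 kg·m².
The net torque has magnitude 11.9 N·m, opposing ω.
|α| = τ/I = 11.90/12.41 = 0.9592 rad/s² (deceleration).
ω² = ω₀² − 2|α|θ with ω = 0 ⇒ θ = ω₀²/(2|α|) = 5530 rad = 880.2 rev.

≈ 880 revolutions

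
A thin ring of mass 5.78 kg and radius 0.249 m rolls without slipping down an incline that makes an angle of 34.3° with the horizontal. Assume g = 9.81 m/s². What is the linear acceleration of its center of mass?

a ≈ 2.76 m/s²

Translation along the incline: Mg sinθ − f = Ma.
Rotation about the center: fR = Iα with I = MR². No-slip gives a = αR, so f = (I/R²)a = M a.
Substituting: Mg sinθ = (1 + 1.000)Ma, so a = g sinθ/(1 + 1.000) = (9.81) sin 34.3° / 2.000 = 2.764 m/s².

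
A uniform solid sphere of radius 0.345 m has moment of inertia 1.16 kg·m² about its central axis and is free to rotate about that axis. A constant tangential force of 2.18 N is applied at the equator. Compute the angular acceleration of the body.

α ≈ 0.648 rad/s²

τ = F R = (2.18)(0.345) = 0.7521 N·m.
Newton's second law for rotation, τ = Iα, gives α = τ/I = 0.7521/1.160 = 0.6484 rad/s².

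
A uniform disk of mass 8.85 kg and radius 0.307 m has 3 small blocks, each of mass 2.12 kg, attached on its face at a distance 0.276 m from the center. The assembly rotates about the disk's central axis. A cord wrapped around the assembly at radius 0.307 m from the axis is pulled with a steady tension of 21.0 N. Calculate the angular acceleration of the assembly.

I_disk = ½MR² = ½(8.85)(0.307)² = 0.4171 kg·m².
I_blocks = 3·m·r² = 3(2.12)(0.276)² = 0.4845 kg·m².
Total I = 0.9015 kg·m².
τ = F r = (21.0)(0.307) = 6.447 N·m.
α = τ/I = 6.447/0.9015 = 7.151 rad/s².

α ≈ 7.15 rad/s²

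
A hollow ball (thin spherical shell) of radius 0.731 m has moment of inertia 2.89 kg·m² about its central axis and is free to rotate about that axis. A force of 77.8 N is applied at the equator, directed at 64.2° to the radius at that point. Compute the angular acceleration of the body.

Only the tangential component produces torque: τ = F R sinθ = (77.8)(0.731) sin 64.2° = 51.20 N·m.
From τ = Iα: α = 51.20/2.890 = 17.72 rad/s².

α ≈ 17.7 rad/s²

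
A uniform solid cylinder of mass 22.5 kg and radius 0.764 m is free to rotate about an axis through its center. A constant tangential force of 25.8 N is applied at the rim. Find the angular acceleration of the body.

I = ½MR² = (1/2)(22.5)(0.764)² = 6.567 kg·m².
τ = F R = (25.8)(0.764) = 19.71 N·m.
From τ = Iα: α = 19.71/6.567 = 3.002 rad/s².

α ≈ 3.00 rad/s²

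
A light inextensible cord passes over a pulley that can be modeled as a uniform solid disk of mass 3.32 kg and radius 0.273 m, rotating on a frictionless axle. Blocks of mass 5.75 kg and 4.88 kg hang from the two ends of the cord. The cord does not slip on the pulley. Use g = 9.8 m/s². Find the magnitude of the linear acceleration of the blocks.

a ≈ 0.694 m/s²

I = ½MR² = (1/2)(3.32)(0.273)² = 0.1237 kg·m².
Heavier block: m₁g − T₁ = m₁a. Lighter block: T₂ − m₂g = m₂a.
Pulley: (T₁ − T₂)R = Iα = I(a/R), so T₁ − T₂ = (I/R²)a = (1/2)M_p a = 1.660·a.
Adding the three: (m₁ − m₂)g = (m₁ + m₂ + 1.660)a, so a = (5.75 − 4.88)(9.8)/(5.75 + 4.88 + 1.660) = 0.6937 m/s².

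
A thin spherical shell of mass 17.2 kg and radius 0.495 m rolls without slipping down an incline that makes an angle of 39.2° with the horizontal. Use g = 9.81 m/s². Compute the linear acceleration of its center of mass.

Translation along the incline: Mg sinθ − f = Ma.
Rotation about the center: fR = Iα with I = (2/3)MR². No-slip gives a = αR, so f = (I/R²)a = (2/3)M a.
Substituting: Mg sinθ = (1 + 0.6667)Ma, so a = g sinθ/(1 + 0.6667) = (9.81) sin 39.2° / 1.667 = 3.720 m/s².

a ≈ 3.72 m/s²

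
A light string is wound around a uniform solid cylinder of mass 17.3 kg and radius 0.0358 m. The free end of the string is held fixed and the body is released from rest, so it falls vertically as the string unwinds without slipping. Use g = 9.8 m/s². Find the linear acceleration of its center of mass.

a ≈ 6.53 m/s²

Translation: Mg − T = Ma. Rotation about the center: TR = Iα with I = ½MR².
With a = αR: T = (I/R²)a = (1/2)M a, so Mg = (1 + 0.5000)Ma.
a = g/(1 + 0.5000) = 9.8/1.500 = 6.533 m/s².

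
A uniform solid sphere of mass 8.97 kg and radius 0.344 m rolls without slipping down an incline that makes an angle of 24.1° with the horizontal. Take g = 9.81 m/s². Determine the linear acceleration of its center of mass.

a ≈ 2.86 m/s²

Translation along the incline: Mg sinθ − f = Ma.
Rotation about the center: fR = Iα with I = (2/5)MR². No-slip gives a = αR, so f = (I/R²)a = (2/5)M a.
Substituting: Mg sinθ = (1 + 0.4000)Ma, so a = g sinθ/(1 + 0.4000) = (9.81) sin 24.1° / 1.400 = 2.861 m/s².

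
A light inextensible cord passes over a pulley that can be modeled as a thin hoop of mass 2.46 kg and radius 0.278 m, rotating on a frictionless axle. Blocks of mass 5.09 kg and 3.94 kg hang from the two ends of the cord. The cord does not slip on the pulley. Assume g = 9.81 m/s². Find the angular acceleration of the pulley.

α ≈ 3.53 rad/s²

I = MR² = (2.46)(0.278)² = 0.1901 kg·m².
Heavier block: m₁g − T₁ = m₁a. Lighter block: T₂ − m₂g = m₂a.
Pulley: (T₁ − T₂)R = Iα = I(a/R), so T₁ − T₂ = (I/R²)a = 1·M_p a = 2.460·a.
Adding the three: (m₁ − m₂)g = (m₁ + m₂ + 2.460)a, so a = (5.09 − 3.94)(9.81)/(5.09 + 3.94 + 2.460) = 0.9819 m/s².
α = a/R = 0.9819/0.278 = 3.532 rad/s².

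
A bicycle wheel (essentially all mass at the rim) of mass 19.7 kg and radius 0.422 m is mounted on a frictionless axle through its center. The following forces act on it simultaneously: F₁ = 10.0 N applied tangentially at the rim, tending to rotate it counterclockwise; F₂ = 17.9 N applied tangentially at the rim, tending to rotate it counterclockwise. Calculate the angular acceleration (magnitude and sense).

α ≈ 3.36 rad/s², counterclockwise

I = MR² = (19.7)(0.422)² = 3.508 kg·m².
Taking counterclockwise as positive: τ₁ = +(10.0)(0.422) = +4.220 N·m; τ₂ = +(17.9)(0.422) = +7.554 N·m.
Net torque τ = 11.77 N·m.
α = τ/I = 11.77/3.508 = 3.356 rad/s².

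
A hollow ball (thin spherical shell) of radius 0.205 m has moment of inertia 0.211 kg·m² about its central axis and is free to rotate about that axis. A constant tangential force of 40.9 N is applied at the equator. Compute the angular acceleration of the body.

τ = F R = (40.9)(0.205) = 8.384 N·m.
Newton's second law for rotation, τ = Iα, gives α = τ/I = 8.384/0.2110 = 39.74 rad/s².

α ≈ 39.7 rad/s²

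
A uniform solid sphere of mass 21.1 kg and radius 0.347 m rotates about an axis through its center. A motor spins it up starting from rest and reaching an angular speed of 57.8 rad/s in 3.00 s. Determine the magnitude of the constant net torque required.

τ ≈ 19.6 N·m

I = (2/5)MR² = (2/5)(21.1)(0.347)² = 1.016 kg·m².
α = Δω/Δt = (57.8 − 0)/3.00 = 19.27 rad/s².
τ = Iα = (1.016)(19.27) = 19.58 N·m.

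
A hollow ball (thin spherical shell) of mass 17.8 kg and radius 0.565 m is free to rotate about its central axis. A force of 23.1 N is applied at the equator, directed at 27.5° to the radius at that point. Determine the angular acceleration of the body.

α ≈ 1.59 rad/s²

I = (2/3)MR² = (2/3)(17.8)(0.565)² = 3.788 kg·m².
Only the tangential component produces torque: τ = F R sinθ = (23.1)(0.565) sin 27.5° = 6.027 N·m.
From τ = Iα: α = 6.027/3.788 = 1.591 rad/s².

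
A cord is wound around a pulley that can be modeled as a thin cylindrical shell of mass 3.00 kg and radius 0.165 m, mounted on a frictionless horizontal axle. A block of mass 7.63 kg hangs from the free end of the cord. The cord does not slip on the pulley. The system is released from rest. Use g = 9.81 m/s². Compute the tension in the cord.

I = MR² = (3.00)(0.165)² = 0.08167 kg·m².
Block: mg − T = ma. Pulley: TR = Iα. No-slip: a = αR, so T = (I/R²)a = 3.000·a.
Then mg = (m + 3.000)a, so a = (7.63)(9.81)/(7.63 + 3.000) = 7.041 m/s².
T = 3.000·a = 21.12 N.

T ≈ 21.1 N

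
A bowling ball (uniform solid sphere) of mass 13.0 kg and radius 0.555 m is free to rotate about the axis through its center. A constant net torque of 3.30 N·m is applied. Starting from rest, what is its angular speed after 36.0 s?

ω ≈ 74.2 rad/s

I = (2/5)MR² = (2/5)(13.0)(0.555)² = 1.602 kg·m².
α = τ/I = 3.30/1.602 = 2.060 rad/s².
ω = ω₀ + αt = 0 + (2.060)(36.0) = 74.17 rad/s.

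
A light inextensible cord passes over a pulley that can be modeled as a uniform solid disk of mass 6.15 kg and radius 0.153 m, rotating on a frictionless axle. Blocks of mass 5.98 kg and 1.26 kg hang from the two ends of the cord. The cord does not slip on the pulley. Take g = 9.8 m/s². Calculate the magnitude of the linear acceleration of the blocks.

I = ½MR² = (1/2)(6.15)(0.153)² = 0.07198 kg·m².
Heavier block: m₁g − T₁ = m₁a. Lighter block: T₂ − m₂g = m₂a.
Pulley: (T₁ − T₂)R = Iα = I(a/R), so T₁ − T₂ = (I/R²)a = (1/2)M_p a = 3.075·a.
Adding the three: (m₁ − m₂)g = (m₁ + m₂ + 3.075)a, so a = (5.98 − 1.26)(9.8)/(5.98 + 1.26 + 3.075) = 4.484 m/s².

a ≈ 4.48 m/s²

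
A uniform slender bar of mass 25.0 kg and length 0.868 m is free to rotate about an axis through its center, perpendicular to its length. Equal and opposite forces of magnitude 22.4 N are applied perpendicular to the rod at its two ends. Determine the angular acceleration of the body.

α ≈ 12.4 rad/s²

I = (1/12)ML² = (1/12)(25.0)(0.868)² = 1.570 kg·m².
The couple gives τ = F·(L/2) + F·(L/2) = F L = (22.4)(0.868) = 19.44 N·m.
Newton's second law for rotation, τ = Iα, gives α = τ/I = 19.44/1.570 = 12.39 rad/s².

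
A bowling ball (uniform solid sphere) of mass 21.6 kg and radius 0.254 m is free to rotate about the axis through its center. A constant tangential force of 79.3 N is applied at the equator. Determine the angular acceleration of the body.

α ≈ 36.1 rad/s²

I = (2/5)MR² = (2/5)(21.6)(0.254)² = 0.5574 kg·m².
τ = F R = (79.3)(0.254) = 20.14 N·m.
Newton's second law for rotation, τ = Iα, gives α = τ/I = 20.14/0.5574 = 36.13 rad/s².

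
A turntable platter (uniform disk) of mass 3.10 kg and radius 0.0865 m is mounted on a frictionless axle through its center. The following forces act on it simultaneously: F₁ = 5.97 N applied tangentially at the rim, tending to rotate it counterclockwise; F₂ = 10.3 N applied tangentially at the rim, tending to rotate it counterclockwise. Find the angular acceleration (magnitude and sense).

I = ½MR² = (1/2)(3.10)(0.0865)² = 0.01160 kg·m².
Taking counterclockwise as positive: τ₁ = +(5.97)(0.0865) = +0.5164 N·m; τ₂ = +(10.3)(0.0865) = +0.8910 N·m.
Net torque τ = 1.407 N·m.
α = τ/I = 1.407/0.01160 = 121.3 rad/s².

α ≈ 121 rad/s², counterclockwise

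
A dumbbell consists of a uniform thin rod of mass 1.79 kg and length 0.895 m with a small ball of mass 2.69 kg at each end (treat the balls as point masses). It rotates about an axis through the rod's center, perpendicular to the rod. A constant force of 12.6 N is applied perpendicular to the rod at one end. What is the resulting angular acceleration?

I_rod = (1/12)ML² = (1/12)(1.79)(0.895)² = 0.1195 kg·m².
I_balls = 2·m·(L/2)² = 2(2.69)(0.4475)² = 1.077 kg·m².
Total I = 1.197 kg·m².
τ = F·(L/2) = (12.6)(0.448) = 5.638 N·m.
α = τ/I = 5.638/1.197 = 4.711 rad/s².

α ≈ 4.71 rad/s²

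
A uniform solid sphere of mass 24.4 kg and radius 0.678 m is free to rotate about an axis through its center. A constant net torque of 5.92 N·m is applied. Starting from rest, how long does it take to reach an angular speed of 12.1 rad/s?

t ≈ 9.17 s

I = (2/5)MR² = (2/5)(24.4)(0.678)² = 4.487 kg·m².
α = τ/I = 5.92/4.487 = 1.320 rad/s².
ω = αt ⇒ t = ω/α = 12.1/1.320 = 9.170 s.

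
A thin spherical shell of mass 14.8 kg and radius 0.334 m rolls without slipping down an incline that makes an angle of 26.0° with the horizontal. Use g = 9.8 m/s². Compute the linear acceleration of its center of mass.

a ≈ 2.58 m/s²

Translation along the incline: Mg sinθ − f = Ma.
Rotation about the center: fR = Iα with I = (2/3)MR². No-slip gives a = αR, so f = (I/R²)a = (2/3)M a.
Substituting: Mg sinθ = (1 + 0.6667)Ma, so a = g sinθ/(1 + 0.6667) = (9.8) sin 26.0° / 1.667 = 2.578 m/s².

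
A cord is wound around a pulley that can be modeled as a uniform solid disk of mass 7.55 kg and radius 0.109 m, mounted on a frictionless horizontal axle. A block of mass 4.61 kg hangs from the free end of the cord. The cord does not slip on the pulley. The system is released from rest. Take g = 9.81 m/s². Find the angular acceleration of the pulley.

α ≈ 49.5 rad/s²

I = ½MR² = (1/2)(7.55)(0.109)² = 0.04485 kg·m².
Block: mg − T = ma. Pulley: TR = Iα. No-slip: a = αR, so T = (I/R²)a = 3.775·a.
Then mg = (m + 3.775)a, so a = (4.61)(9.81)/(4.61 + 3.775) = 5.393 m/s².
α = a/R = 5.393/0.109 = 49.48 rad/s².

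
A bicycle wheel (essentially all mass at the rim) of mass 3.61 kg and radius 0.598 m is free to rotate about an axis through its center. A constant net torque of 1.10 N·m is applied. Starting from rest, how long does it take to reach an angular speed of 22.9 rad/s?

t ≈ 26.9 s

I = MR² = (3.61)(0.598)² = 1.291 kg·m².
α = τ/I = 1.10/1.291 = 0.8521 rad/s².
ω = αt ⇒ t = ω/α = 22.9/0.8521 = 26.88 s.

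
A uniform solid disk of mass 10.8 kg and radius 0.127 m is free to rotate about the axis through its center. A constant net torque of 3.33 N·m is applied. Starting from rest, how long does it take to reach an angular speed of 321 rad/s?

I = ½MR² = (1/2)(10.8)(0.127)² = 0.08710 kg·m².
α = τ/I = 3.33/0.08710 = 38.23 rad/s².
ω = αt ⇒ t = ω/α = 321/38.23 = 8.396 s.

t ≈ 8.40 s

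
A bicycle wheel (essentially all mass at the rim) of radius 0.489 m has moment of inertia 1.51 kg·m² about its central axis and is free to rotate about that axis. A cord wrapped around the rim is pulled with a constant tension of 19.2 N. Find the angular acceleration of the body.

α ≈ 6.22 rad/s²

τ = F R = (19.2)(0.489) = 9.389 N·m.
Newton's second law for rotation, τ = Iα, gives α = τ/I = 9.389/1.510 = 6.218 rad/s².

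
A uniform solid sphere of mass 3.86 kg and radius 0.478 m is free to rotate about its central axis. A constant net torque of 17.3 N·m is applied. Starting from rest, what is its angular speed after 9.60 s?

ω ≈ 471 rad/s

I = (2/5)MR² = (2/5)(3.86)(0.478)² = 0.3528 kg·m².
α = τ/I = 17.3/0.3528 = 49.04 rad/s².
ω = ω₀ + αt = 0 + (49.04)(9.60) = 470.8 rad/s.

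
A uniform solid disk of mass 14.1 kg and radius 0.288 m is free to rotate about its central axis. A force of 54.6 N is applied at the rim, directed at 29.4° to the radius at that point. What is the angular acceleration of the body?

I = ½MR² = (1/2)(14.1)(0.288)² = 0.5848 kg·m².
Only the tangential component produces torque: τ = F R sinθ = (54.6)(0.288) sin 29.4° = 7.719 N·m.
From τ = Iα: α = 7.719/0.5848 = 13.20 rad/s².

α ≈ 13.2 rad/s²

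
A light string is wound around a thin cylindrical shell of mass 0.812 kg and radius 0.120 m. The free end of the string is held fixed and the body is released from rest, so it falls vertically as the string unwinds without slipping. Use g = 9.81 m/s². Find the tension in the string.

T ≈ 3.98 N

Translation: Mg − T = Ma. Rotation about the center: TR = Iα with I = MR².
With a = αR: T = (I/R²)a = M a, so Mg = (1 + 1.000)Ma.
a = g/(1 + 1.000) = 9.81/2.000 = 4.905 m/s².
T = 1.000·M·a = (1.000)(0.812)(4.905) = 3.983 N.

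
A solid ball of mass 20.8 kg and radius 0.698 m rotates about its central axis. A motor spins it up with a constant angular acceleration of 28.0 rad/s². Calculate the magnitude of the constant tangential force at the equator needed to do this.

F ≈ 163 N

I = (2/5)MR² = (2/5)(20.8)(0.698)² = 4.054 kg·m².
The required torque is τ = Iα = (4.054)(28.00) = 113.5 N·m.
A tangential force at the equator gives τ = FR, so F = τ/R = 113.5/0.698 = 162.6 N.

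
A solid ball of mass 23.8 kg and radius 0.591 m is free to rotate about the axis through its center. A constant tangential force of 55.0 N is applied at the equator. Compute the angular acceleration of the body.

α ≈ 9.78 rad/s²

I = (2/5)MR² = (2/5)(23.8)(0.591)² = 3.325 kg·m².
τ = F R = (55.0)(0.591) = 32.50 N·m.
Newton's second law for rotation, τ = Iα, gives α = τ/I = 32.50/3.325 = 9.775 rad/s².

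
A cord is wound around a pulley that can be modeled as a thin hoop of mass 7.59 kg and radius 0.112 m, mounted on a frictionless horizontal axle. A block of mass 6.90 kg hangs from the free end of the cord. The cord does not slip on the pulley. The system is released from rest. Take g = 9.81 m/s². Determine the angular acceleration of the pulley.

I = MR² = (7.59)(0.112)² = 0.09521 kg·m².
Block: mg − T = ma. Pulley: TR = Iα. No-slip: a = αR, so T = (I/R²)a = 7.590·a.
Then mg = (m + 7.590)a, so a = (6.90)(9.81)/(6.90 + 7.590) = 4.671 m/s².
α = a/R = 4.671/0.112 = 41.71 rad/s².

α ≈ 41.7 rad/s²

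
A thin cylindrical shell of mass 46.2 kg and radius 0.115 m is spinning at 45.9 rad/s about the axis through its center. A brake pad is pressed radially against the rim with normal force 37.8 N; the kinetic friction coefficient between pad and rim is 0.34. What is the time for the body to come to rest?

I = MR² = (46.2)(0.115)² = 0.6110 kg·m².
Friction force f = μN = (0.34)(37.8) = 12.85 N at the rim; torque magnitude τ = fR = 1.478 N·m, opposing ω.
|α| = τ/I = 1.478/0.6110 = 2.419 rad/s² (deceleration).
0 = ω₀ − |α|t ⇒ t = ω₀/|α| = 45.9/2.419 = 18.98 s.

t ≈ 19.0 s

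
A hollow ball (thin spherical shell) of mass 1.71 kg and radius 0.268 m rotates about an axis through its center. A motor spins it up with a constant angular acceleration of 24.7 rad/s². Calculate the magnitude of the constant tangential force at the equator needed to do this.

F ≈ 7.55 N

I = (2/3)MR² = (2/3)(1.71)(0.268)² = 0.08188 kg·m².
The required torque is τ = Iα = (0.08188)(24.70) = 2.022 N·m.
A tangential force at the equator gives τ = FR, so F = τ/R = 2.022/0.268 = 7.546 N.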